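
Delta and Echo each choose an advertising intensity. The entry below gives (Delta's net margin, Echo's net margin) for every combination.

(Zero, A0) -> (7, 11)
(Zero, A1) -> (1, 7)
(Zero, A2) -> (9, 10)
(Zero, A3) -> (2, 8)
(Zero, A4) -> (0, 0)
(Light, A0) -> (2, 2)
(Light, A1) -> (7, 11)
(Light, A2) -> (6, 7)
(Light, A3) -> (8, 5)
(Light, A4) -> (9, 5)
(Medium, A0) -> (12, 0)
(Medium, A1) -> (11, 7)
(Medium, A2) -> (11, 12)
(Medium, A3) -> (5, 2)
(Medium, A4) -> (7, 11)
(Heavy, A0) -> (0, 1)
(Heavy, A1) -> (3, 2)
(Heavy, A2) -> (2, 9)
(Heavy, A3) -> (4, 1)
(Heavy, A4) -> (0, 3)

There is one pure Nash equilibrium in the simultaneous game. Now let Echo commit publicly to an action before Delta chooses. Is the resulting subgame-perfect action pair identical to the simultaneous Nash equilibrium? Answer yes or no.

yes

Delta best-responds to each possible Echo move:
- A0: Delta compares 7, 2, 12, 0 and picks Medium; Echo would get 0.
- A1: Delta compares 1, 7, 11, 3 and picks Medium; Echo would get 7.
- A2: Delta compares 9, 6, 11, 2 and picks Medium; Echo would get 12.
- A3: Delta compares 2, 8, 5, 4 and picks Light; Echo would get 5.
- A4: Delta compares 0, 9, 7, 0 and picks Light; Echo would get 5.
Echo's induced payoffs are 0, 7, 12, 5, 5, so Echo commits to A2. Subgame-perfect outcome: (Medium, A2) with payoffs (11, 12).
Now find the simultaneous Nash equilibrium.
Delta's best replies: A0→Medium; A1→Medium; A2→Medium; A3→Light; A4→Light.
Echo's best replies: Zero→A0; Light→A1; Medium→A2; Heavy→A2.
The unique mutual best reply is (Medium, A2), giving (11, 12).
Sequential outcome (Medium, A2) coincides with the Nash profile (Medium, A2).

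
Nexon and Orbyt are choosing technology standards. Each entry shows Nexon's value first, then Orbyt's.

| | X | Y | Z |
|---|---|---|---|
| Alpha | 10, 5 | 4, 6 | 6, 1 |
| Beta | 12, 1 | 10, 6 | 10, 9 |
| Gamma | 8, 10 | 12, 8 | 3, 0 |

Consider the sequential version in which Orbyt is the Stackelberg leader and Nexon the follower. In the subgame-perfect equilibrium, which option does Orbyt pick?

Work backward from Nexon's decision.
- X → Nexon plays Beta (best of 10, 12, 8); Orbyt gets 1.
- Y → Nexon plays Gamma (best of 4, 10, 12); Orbyt gets 8.
- Z → Nexon plays Beta (best of 6, 10, 3); Orbyt gets 9.
Maximizing over 1, 8, 9, Orbyt chooses Z. Subgame-perfect outcome: (Beta, Z) with payoffs (10, 9).

Z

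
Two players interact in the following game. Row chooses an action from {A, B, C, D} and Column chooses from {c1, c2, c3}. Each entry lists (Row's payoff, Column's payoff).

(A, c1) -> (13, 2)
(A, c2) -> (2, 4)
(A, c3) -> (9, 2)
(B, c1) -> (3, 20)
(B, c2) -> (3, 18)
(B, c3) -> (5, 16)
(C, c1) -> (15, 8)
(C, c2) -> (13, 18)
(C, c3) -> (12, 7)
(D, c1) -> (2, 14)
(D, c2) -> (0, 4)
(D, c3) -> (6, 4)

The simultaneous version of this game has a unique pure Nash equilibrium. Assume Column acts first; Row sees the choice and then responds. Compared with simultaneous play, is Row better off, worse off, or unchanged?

Row best-responds to each possible Column move:
- c1: Row compares 13, 3, 15, 2 and picks C; Column would get 8.
- c2: Row compares 2, 3, 13, 0 and picks C; Column would get 18.
- c3: Row compares 9, 5, 12, 6 and picks C; Column would get 7.
Maximizing over 8, 18, 7, Column chooses c2. Subgame-perfect outcome: (C, c2) with payoffs (13, 18).
Under simultaneous play:
Row's best replies: c1→C; c2→C; c3→C.
Column's best replies: A→c2; B→c1; C→c2; D→c1.
Only (C, c2) has each player best-responding; Nash payoffs (13, 18).
Row earns 13 sequentially versus 13 at the Nash outcome: unchanged.

unchanged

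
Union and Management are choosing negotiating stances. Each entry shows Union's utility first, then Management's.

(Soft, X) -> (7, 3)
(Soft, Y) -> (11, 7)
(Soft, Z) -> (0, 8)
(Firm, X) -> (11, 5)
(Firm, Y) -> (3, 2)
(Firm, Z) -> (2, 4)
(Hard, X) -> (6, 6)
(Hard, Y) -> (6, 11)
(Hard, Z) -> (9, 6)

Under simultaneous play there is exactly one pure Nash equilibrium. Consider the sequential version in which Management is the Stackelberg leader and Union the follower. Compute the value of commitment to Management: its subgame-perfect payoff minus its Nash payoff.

2

Work backward from Union's decision.
- X: Union compares 7, 11, 6 and picks Firm; Management would get 5.
- Y: Union compares 11, 3, 6 and picks Soft; Management would get 7.
- Z: Union compares 0, 2, 9 and picks Hard; Management would get 6.
Among 5, 7, 6, the best is 7 at Y. Subgame-perfect outcome: (Soft, Y) with payoffs (11, 7).
Now find the simultaneous Nash equilibrium.
Union's best replies: X→Firm; Y→Soft; Z→Hard.
Management's best replies: Soft→Z; Firm→X; Hard→Y.
The unique mutual best reply is (Firm, X), giving (11, 5).
Management's commitment gain: 7 − 5 = 2.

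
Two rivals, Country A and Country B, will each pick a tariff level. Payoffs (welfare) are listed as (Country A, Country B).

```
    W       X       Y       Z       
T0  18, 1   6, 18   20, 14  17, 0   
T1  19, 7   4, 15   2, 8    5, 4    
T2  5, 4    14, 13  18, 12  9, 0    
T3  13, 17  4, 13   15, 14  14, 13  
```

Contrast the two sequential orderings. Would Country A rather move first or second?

second

If Country A leads: Country B's best replies are T0→X, T1→X, T2→X, T3→W; Country A's induced payoffs 6, 4, 14, 13; outcome (T2, X), payoffs (14, 13).
If Country B leads: Country A's best replies are W→T1, X→T2, Y→T0, Z→T0; Country B's induced payoffs 7, 13, 14, 0; outcome (T0, Y), payoffs (20, 14).
Country A gets 14 moving first and 20 moving second, so Country A prefers to move second.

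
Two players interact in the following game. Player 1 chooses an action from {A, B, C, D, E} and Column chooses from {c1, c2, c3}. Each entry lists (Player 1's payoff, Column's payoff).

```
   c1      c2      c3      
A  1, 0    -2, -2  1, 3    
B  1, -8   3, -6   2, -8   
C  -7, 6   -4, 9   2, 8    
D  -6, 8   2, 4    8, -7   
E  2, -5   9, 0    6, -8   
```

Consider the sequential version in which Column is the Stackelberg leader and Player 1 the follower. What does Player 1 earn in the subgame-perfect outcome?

Player 1 best-responds to each possible Column move:
- c1 → Player 1 plays E (best of 1, 1, -7, -6, 2); Column gets -5.
- c2 → Player 1 plays E (best of -2, 3, -4, 2, 9); Column gets 0.
- c3 → Player 1 plays D (best of 1, 2, 2, 8, 6); Column gets -7.
Maximizing over -5, 0, -7, Column chooses c2. Subgame-perfect outcome: (E, c2) with payoffs (9, 0).

9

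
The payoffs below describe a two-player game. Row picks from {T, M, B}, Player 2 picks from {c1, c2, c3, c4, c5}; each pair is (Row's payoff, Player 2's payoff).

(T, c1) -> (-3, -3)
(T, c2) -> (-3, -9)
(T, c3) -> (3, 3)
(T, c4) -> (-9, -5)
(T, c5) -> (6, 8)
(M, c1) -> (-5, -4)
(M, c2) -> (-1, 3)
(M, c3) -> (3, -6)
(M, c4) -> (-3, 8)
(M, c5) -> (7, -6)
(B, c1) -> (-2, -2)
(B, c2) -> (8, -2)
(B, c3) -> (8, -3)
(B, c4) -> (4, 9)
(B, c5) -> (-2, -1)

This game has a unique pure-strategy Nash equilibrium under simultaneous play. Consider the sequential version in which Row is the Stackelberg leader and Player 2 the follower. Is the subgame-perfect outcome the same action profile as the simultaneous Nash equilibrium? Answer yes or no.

Backward induction with Row moving first.
- T: Player 2 compares -3, -9, 3, -5, 8 and picks c5; Row would get 6.
- M: Player 2 compares -4, 3, -6, 8, -6 and picks c4; Row would get -3.
- B: Player 2 compares -2, -2, -3, 9, -1 and picks c4; Row would get 4.
Maximizing over 6, -3, 4, Row chooses T. Subgame-perfect outcome: (T, c5) with payoffs (6, 8).
For the simultaneous game, intersect best replies.
Row's best replies: c1→B; c2→B; c3→B; c4→B; c5→M.
Player 2's best replies: T→c5; M→c4; B→c4.
The unique mutual best reply is (B, c4), giving (4, 9).
Sequential outcome (T, c5) differs from the Nash profile (B, c4).

no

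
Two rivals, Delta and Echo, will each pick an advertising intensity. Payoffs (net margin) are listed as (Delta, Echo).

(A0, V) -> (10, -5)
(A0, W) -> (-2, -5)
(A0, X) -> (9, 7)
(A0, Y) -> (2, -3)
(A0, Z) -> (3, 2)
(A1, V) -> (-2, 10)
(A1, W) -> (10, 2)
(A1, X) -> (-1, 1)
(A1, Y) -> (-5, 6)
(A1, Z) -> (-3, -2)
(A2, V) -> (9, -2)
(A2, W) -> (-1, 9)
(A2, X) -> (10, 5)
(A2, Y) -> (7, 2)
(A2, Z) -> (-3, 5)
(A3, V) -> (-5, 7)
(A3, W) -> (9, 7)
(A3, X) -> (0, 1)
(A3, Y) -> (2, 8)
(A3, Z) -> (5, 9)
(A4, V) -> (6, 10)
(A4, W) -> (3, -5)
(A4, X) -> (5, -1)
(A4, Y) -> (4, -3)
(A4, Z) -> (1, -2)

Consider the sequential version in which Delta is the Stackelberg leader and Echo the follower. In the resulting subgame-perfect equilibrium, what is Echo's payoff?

7

Echo best-responds to each possible Delta move:
- A0: BR = X, leader payoff 9.
- A1: BR = V, leader payoff -2.
- A2: BR = W, leader payoff -1.
- A3: BR = Z, leader payoff 5.
- A4: BR = V, leader payoff 6.
Maximizing over 9, -2, -1, 5, 6, Delta chooses A0. Subgame-perfect outcome: (A0, X) with payoffs (9, 7).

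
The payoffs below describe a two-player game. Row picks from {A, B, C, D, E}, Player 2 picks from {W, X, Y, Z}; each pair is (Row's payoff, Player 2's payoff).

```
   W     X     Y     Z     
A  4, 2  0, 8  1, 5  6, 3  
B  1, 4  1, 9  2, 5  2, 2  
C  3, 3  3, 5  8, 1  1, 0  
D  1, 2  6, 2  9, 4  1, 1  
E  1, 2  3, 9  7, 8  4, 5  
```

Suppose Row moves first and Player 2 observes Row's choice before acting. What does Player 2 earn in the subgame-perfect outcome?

Backward induction with Row moving first.
- A → Player 2 plays X (best of 2, 8, 5, 3); Row gets 0.
- B → Player 2 plays X (best of 4, 9, 5, 2); Row gets 1.
- C → Player 2 plays X (best of 3, 5, 1, 0); Row gets 3.
- D → Player 2 plays Y (best of 2, 2, 4, 1); Row gets 9.
- E → Player 2 plays X (best of 2, 9, 8, 5); Row gets 3.
Row's induced payoffs are 0, 1, 3, 9, 3, so Row commits to D. Subgame-perfect outcome: (D, Y) with payoffs (9, 4).

4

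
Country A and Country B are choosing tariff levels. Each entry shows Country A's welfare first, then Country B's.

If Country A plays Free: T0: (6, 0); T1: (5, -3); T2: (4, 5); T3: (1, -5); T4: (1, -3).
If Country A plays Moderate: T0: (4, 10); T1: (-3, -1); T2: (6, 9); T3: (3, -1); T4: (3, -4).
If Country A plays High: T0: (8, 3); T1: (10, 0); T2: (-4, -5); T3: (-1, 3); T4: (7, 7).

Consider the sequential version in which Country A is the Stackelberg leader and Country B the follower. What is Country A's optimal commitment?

Solve by backward induction (Country A leads).
- Free: BR = T2, leader payoff 4.
- Moderate: BR = T0, leader payoff 4.
- High: BR = T4, leader payoff 7.
Maximizing over 4, 4, 7, Country A chooses High. Subgame-perfect outcome: (High, T4) with payoffs (7, 7).

High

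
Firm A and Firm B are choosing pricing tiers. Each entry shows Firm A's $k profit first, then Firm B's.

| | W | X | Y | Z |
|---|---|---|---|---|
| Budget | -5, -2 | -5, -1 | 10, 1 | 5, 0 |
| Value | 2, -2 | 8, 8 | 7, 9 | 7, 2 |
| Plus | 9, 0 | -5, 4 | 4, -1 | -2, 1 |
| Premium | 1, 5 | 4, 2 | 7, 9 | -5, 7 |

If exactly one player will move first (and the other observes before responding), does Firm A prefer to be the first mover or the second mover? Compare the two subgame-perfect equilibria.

first

If Firm A leads: Firm B's best replies are Budget→Y, Value→Y, Plus→X, Premium→Y; Firm A's induced payoffs 10, 7, -5, 7; outcome (Budget, Y), payoffs (10, 1).
If Firm B leads: Firm A's best replies are W→Plus, X→Value, Y→Budget, Z→Value; Firm B's induced payoffs 0, 8, 1, 2; outcome (Value, X), payoffs (8, 8).
Firm A gets 10 moving first and 8 moving second, so Firm A prefers to move first.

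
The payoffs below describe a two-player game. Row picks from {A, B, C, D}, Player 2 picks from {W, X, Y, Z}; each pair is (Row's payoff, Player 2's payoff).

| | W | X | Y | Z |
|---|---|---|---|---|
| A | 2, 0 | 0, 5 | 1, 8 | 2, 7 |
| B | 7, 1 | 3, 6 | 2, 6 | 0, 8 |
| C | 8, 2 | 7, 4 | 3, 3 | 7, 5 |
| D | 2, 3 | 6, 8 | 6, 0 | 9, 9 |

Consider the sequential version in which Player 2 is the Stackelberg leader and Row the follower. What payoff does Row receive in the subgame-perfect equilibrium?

9

Work backward from Row's decision.
- W: BR = C, leader payoff 2.
- X: BR = C, leader payoff 4.
- Y: BR = D, leader payoff 0.
- Z: BR = D, leader payoff 9.
Maximizing over 2, 4, 0, 9, Player 2 chooses Z. Subgame-perfect outcome: (D, Z) with payoffs (9, 9).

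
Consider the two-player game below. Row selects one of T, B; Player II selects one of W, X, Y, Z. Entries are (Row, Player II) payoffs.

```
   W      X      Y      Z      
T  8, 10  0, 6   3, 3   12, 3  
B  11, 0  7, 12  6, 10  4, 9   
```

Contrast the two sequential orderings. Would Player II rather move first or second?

first

If Row leads: Player II's best replies are T→W, B→X; Row's induced payoffs 8, 7; outcome (T, W), payoffs (8, 10).
If Player II leads: Row's best replies are W→B, X→B, Y→B, Z→T; Player II's induced payoffs 0, 12, 10, 3; outcome (B, X), payoffs (7, 12).
Player II gets 12 moving first and 10 moving second, so Player II prefers to move first.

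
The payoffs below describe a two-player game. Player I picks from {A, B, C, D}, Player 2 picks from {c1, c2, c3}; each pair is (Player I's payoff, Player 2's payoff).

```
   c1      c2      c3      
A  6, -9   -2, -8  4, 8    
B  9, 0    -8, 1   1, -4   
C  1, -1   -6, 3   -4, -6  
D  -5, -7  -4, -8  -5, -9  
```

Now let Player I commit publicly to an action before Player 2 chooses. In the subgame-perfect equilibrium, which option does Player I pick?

Backward induction with Player I moving first.
- A: Player 2 compares -9, -8, 8 and picks c3; Player I would get 4.
- B: Player 2 compares 0, 1, -4 and picks c2; Player I would get -8.
- C: Player 2 compares -1, 3, -6 and picks c2; Player I would get -6.
- D: Player 2 compares -7, -8, -9 and picks c1; Player I would get -5.
Among 4, -8, -6, -5, the best is 4 at A. Subgame-perfect outcome: (A, c3) with payoffs (4, 8).

A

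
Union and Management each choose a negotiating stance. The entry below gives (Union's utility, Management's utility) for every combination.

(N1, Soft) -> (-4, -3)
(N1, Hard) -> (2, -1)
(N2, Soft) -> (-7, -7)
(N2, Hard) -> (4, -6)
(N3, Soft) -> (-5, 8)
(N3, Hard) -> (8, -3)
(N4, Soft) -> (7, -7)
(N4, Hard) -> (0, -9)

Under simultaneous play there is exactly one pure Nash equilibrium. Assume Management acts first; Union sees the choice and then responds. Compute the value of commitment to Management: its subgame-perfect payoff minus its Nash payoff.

Union best-responds to each possible Management move:
- Soft → Union plays N4 (best of -4, -7, -5, 7); Management gets -7.
- Hard → Union plays N3 (best of 2, 4, 8, 0); Management gets -3.
Among -7, -3, the best is -3 at Hard. Subgame-perfect outcome: (N3, Hard) with payoffs (8, -3).
Now find the simultaneous Nash equilibrium.
Union's best replies: Soft→N4; Hard→N3.
Management's best replies: N1→Hard; N2→Hard; N3→Soft; N4→Soft.
Only (N4, Soft) has each player best-responding; Nash payoffs (7, -7).
Management's commitment gain: -3 − -7 = 4.

4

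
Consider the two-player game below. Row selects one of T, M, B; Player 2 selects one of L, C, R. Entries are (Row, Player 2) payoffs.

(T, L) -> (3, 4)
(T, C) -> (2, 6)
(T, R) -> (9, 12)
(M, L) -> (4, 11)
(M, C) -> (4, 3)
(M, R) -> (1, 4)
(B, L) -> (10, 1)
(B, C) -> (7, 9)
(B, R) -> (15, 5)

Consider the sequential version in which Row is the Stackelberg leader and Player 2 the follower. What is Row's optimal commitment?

Player 2 best-responds to each possible Row move:
- T → Player 2 plays R (best of 4, 6, 12); Row gets 9.
- M → Player 2 plays L (best of 11, 3, 4); Row gets 4.
- B → Player 2 plays C (best of 1, 9, 5); Row gets 7.
Maximizing over 9, 4, 7, Row chooses T. Subgame-perfect outcome: (T, R) with payoffs (9, 12).

T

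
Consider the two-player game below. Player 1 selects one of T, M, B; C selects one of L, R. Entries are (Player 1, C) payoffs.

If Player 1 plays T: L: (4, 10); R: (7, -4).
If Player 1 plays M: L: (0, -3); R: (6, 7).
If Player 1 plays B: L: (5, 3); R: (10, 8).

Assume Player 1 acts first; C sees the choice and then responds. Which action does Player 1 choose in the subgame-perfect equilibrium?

B

Work backward from C's decision.
- T → C plays L (best of 10, -4); Player 1 gets 4.
- M → C plays R (best of -3, 7); Player 1 gets 6.
- B → C plays R (best of 3, 8); Player 1 gets 10.
Maximizing over 4, 6, 10, Player 1 chooses B. Subgame-perfect outcome: (B, R) with payoffs (10, 8).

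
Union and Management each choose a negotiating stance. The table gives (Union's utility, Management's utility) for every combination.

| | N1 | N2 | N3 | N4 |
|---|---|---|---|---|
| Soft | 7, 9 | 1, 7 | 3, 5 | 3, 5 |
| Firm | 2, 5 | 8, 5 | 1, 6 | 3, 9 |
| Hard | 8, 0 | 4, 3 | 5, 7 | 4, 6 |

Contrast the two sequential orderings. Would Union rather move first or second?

first

If Union leads: Management's best replies are Soft→N1, Firm→N4, Hard→N3; Union's induced payoffs 7, 3, 5; outcome (Soft, N1), payoffs (7, 9).
If Management leads: Union's best replies are N1→Hard, N2→Firm, N3→Hard, N4→Hard; Management's induced payoffs 0, 5, 7, 6; outcome (Hard, N3), payoffs (5, 7).
Union gets 7 moving first and 5 moving second, so Union prefers to move first.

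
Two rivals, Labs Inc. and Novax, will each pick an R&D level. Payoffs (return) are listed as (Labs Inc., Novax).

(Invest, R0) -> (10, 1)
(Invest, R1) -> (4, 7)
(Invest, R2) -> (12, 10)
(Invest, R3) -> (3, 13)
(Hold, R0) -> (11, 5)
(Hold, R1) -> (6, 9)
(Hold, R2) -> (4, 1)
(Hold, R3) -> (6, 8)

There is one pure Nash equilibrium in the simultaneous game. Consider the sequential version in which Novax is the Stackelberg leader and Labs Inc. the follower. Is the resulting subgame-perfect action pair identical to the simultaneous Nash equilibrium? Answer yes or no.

Work backward from Labs Inc.'s decision.
- R0: BR = Hold, leader payoff 5.
- R1: BR = Hold, leader payoff 9.
- R2: BR = Invest, leader payoff 10.
- R3: BR = Hold, leader payoff 8.
Maximizing over 5, 9, 10, 8, Novax chooses R2. Subgame-perfect outcome: (Invest, R2) with payoffs (12, 10).
For the simultaneous game, intersect best replies.
Labs Inc.'s best replies: R0→Hold; R1→Hold; R2→Invest; R3→Hold.
Novax's best replies: Invest→R3; Hold→R1.
Only (Hold, R1) has each player best-responding; Nash payoffs (6, 9).
Sequential outcome (Invest, R2) differs from the Nash profile (Hold, R1).

no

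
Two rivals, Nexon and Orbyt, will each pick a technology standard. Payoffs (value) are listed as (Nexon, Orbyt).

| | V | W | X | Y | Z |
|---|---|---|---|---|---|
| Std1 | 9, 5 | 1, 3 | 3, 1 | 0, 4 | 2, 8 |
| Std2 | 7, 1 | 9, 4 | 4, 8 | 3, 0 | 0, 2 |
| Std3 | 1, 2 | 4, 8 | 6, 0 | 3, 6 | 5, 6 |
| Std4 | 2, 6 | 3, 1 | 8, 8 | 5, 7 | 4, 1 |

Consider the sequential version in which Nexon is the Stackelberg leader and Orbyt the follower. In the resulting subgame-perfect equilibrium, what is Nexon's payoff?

Solve by backward induction (Nexon leads).
- Std1: Orbyt compares 5, 3, 1, 4, 8 and picks Z; Nexon would get 2.
- Std2: Orbyt compares 1, 4, 8, 0, 2 and picks X; Nexon would get 4.
- Std3: Orbyt compares 2, 8, 0, 6, 6 and picks W; Nexon would get 4.
- Std4: Orbyt compares 6, 1, 8, 7, 1 and picks X; Nexon would get 8.
Maximizing over 2, 4, 4, 8, Nexon chooses Std4. Subgame-perfect outcome: (Std4, X) with payoffs (8, 8).

8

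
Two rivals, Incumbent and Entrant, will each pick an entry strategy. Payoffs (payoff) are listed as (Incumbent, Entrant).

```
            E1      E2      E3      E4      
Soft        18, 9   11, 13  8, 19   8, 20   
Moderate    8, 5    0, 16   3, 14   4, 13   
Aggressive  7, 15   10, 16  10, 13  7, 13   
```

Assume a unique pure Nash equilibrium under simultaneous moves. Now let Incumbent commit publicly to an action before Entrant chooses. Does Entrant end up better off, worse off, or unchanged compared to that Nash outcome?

worse off

Entrant best-responds to each possible Incumbent move:
- Soft: BR = E4, leader payoff 8.
- Moderate: BR = E2, leader payoff 0.
- Aggressive: BR = E2, leader payoff 10.
Among 8, 0, 10, the best is 10 at Aggressive. Subgame-perfect outcome: (Aggressive, E2) with payoffs (10, 16).
For the simultaneous game, intersect best replies.
Incumbent's best replies: E1→Soft; E2→Soft; E3→Aggressive; E4→Soft.
Entrant's best replies: Soft→E4; Moderate→E2; Aggressive→E2.
Only (Soft, E4) has each player best-responding; Nash payoffs (8, 20).
Entrant earns 16 sequentially versus 20 at the Nash outcome: worse off.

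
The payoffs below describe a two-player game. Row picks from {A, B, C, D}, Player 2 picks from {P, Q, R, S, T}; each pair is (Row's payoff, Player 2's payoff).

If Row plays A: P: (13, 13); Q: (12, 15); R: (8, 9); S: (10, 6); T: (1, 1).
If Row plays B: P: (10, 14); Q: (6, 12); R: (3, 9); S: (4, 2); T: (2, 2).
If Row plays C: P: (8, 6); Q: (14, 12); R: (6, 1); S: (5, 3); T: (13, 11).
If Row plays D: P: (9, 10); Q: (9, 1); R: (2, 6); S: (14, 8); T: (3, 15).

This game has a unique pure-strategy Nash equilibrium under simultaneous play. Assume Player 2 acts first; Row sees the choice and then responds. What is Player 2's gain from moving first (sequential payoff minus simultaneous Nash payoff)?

1

Solve by backward induction (Player 2 leads).
- P → Row plays A (best of 13, 10, 8, 9); Player 2 gets 13.
- Q → Row plays C (best of 12, 6, 14, 9); Player 2 gets 12.
- R → Row plays A (best of 8, 3, 6, 2); Player 2 gets 9.
- S → Row plays D (best of 10, 4, 5, 14); Player 2 gets 8.
- T → Row plays C (best of 1, 2, 13, 3); Player 2 gets 11.
Maximizing over 13, 12, 9, 8, 11, Player 2 chooses P. Subgame-perfect outcome: (A, P) with payoffs (13, 13).
Now find the simultaneous Nash equilibrium.
Row's best replies: P→A; Q→C; R→A; S→D; T→C.
Player 2's best replies: A→Q; B→P; C→Q; D→T.
Only (C, Q) has each player best-responding; Nash payoffs (14, 12).
Player 2's commitment gain: 13 − 12 = 1.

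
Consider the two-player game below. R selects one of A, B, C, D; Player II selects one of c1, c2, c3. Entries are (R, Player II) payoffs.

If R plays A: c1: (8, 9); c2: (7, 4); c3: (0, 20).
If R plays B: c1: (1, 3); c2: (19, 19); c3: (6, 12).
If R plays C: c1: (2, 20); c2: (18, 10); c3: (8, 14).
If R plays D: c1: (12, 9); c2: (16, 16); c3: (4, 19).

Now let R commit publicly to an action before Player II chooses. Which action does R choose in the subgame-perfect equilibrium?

B

Work backward from Player II's decision.
- A → Player II plays c3 (best of 9, 4, 20); R gets 0.
- B → Player II plays c2 (best of 3, 19, 12); R gets 19.
- C → Player II plays c1 (best of 20, 10, 14); R gets 2.
- D → Player II plays c3 (best of 9, 16, 19); R gets 4.
Maximizing over 0, 19, 2, 4, R chooses B. Subgame-perfect outcome: (B, c2) with payoffs (19, 19).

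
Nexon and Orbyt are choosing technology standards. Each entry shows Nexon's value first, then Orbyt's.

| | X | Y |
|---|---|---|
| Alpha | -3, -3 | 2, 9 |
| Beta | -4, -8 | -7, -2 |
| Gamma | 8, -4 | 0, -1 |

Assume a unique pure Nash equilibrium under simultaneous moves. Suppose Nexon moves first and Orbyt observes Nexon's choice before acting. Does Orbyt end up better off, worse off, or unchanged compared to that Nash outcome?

Solve by backward induction (Nexon leads).
- Alpha → Orbyt plays Y (best of -3, 9); Nexon gets 2.
- Beta → Orbyt plays Y (best of -8, -2); Nexon gets -7.
- Gamma → Orbyt plays Y (best of -4, -1); Nexon gets 0.
Maximizing over 2, -7, 0, Nexon chooses Alpha. Subgame-perfect outcome: (Alpha, Y) with payoffs (2, 9).
For the simultaneous game, intersect best replies.
Nexon's best replies: X→Gamma; Y→Alpha.
Orbyt's best replies: Alpha→Y; Beta→Y; Gamma→Y.
Only (Alpha, Y) has each player best-responding; Nash payoffs (2, 9).
Orbyt earns 9 sequentially versus 9 at the Nash outcome: unchanged.

unchanged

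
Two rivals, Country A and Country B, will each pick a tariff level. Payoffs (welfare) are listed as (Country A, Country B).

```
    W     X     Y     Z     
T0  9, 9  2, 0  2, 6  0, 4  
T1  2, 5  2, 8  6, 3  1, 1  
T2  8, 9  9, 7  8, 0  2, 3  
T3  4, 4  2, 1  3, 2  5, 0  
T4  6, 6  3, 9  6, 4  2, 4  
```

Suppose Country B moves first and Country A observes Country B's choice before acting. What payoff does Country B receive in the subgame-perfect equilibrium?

9

Solve by backward induction (Country B leads).
- W: Country A compares 9, 2, 8, 4, 6 and picks T0; Country B would get 9.
- X: Country A compares 2, 2, 9, 2, 3 and picks T2; Country B would get 7.
- Y: Country A compares 2, 6, 8, 3, 6 and picks T2; Country B would get 0.
- Z: Country A compares 0, 1, 2, 5, 2 and picks T3; Country B would get 0.
Country B's induced payoffs are 9, 7, 0, 0, so Country B commits to W. Subgame-perfect outcome: (T0, W) with payoffs (9, 9).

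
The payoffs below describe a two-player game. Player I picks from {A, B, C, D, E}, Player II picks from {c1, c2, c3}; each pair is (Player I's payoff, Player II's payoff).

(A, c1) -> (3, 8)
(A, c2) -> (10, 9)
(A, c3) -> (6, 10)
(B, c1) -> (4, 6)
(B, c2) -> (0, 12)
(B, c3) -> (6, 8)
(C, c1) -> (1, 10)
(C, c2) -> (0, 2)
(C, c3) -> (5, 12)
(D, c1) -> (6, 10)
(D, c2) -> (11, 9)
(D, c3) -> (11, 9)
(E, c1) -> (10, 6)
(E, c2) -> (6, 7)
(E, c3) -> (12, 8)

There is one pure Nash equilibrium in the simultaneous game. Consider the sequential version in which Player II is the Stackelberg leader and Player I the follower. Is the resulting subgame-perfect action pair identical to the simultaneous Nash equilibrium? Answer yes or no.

no

Solve by backward induction (Player II leads).
- c1: Player I compares 3, 4, 1, 6, 10 and picks E; Player II would get 6.
- c2: Player I compares 10, 0, 0, 11, 6 and picks D; Player II would get 9.
- c3: Player I compares 6, 6, 5, 11, 12 and picks E; Player II would get 8.
Player II's induced payoffs are 6, 9, 8, so Player II commits to c2. Subgame-perfect outcome: (D, c2) with payoffs (11, 9).
Under simultaneous play:
Player I's best replies: c1→E; c2→D; c3→E.
Player II's best replies: A→c3; B→c2; C→c3; D→c1; E→c3.
The unique mutual best reply is (E, c3), giving (12, 8).
Sequential outcome (D, c2) differs from the Nash profile (E, c3).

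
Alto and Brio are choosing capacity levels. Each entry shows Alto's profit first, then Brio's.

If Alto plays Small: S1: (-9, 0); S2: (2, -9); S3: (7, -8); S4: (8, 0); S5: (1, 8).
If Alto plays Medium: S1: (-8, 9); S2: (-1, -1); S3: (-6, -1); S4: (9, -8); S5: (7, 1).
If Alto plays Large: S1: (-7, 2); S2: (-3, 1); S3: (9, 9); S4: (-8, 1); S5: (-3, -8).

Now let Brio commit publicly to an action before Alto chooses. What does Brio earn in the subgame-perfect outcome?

Alto best-responds to each possible Brio move:
- S1 → Alto plays Large (best of -9, -8, -7); Brio gets 2.
- S2 → Alto plays Small (best of 2, -1, -3); Brio gets -9.
- S3 → Alto plays Large (best of 7, -6, 9); Brio gets 9.
- S4 → Alto plays Medium (best of 8, 9, -8); Brio gets -8.
- S5 → Alto plays Medium (best of 1, 7, -3); Brio gets 1.
Brio's induced payoffs are 2, -9, 9, -8, 1, so Brio commits to S3. Subgame-perfect outcome: (Large, S3) with payoffs (9, 9).

9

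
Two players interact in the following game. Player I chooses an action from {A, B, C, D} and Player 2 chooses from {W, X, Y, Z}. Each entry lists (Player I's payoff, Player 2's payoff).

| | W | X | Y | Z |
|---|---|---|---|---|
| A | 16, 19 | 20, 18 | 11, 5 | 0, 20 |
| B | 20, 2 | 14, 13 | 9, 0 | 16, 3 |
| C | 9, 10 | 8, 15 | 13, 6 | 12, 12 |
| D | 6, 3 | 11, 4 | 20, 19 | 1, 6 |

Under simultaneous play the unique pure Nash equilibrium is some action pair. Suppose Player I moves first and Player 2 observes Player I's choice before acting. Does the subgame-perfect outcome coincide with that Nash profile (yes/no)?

yes

Solve by backward induction (Player I leads).
- A: Player 2 compares 19, 18, 5, 20 and picks Z; Player I would get 0.
- B: Player 2 compares 2, 13, 0, 3 and picks X; Player I would get 14.
- C: Player 2 compares 10, 15, 6, 12 and picks X; Player I would get 8.
- D: Player 2 compares 3, 4, 19, 6 and picks Y; Player I would get 20.
Player I's induced payoffs are 0, 14, 8, 20, so Player I commits to D. Subgame-perfect outcome: (D, Y) with payoffs (20, 19).
For the simultaneous game, intersect best replies.
Player I's best replies: W→B; X→A; Y→D; Z→B.
Player 2's best replies: A→Z; B→X; C→X; D→Y.
The unique mutual best reply is (D, Y), giving (20, 19).
Sequential outcome (D, Y) coincides with the Nash profile (D, Y).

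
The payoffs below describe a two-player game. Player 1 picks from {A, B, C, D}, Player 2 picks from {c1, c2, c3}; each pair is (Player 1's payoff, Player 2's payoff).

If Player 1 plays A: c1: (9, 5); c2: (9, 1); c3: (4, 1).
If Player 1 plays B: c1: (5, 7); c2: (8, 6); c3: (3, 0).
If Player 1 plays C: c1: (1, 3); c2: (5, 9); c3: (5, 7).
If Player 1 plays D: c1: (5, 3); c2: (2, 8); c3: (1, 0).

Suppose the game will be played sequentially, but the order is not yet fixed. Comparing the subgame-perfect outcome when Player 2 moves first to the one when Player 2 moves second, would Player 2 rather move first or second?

If Player 1 leads: Player 2's best replies are A→c1, B→c1, C→c2, D→c2; Player 1's induced payoffs 9, 5, 5, 2; outcome (A, c1), payoffs (9, 5).
If Player 2 leads: Player 1's best replies are c1→A, c2→A, c3→C; Player 2's induced payoffs 5, 1, 7; outcome (C, c3), payoffs (5, 7).
Player 2 gets 7 moving first and 5 moving second, so Player 2 prefers to move first.

first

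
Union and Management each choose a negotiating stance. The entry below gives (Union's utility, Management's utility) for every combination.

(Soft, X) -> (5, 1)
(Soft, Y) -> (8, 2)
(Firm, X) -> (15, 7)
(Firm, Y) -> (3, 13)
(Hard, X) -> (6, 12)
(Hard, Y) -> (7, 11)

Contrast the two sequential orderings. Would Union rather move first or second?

second

If Union leads: Management's best replies are Soft→Y, Firm→Y, Hard→X; Union's induced payoffs 8, 3, 6; outcome (Soft, Y), payoffs (8, 2).
If Management leads: Union's best replies are X→Firm, Y→Soft; Management's induced payoffs 7, 2; outcome (Firm, X), payoffs (15, 7).
Union gets 8 moving first and 15 moving second, so Union prefers to move second.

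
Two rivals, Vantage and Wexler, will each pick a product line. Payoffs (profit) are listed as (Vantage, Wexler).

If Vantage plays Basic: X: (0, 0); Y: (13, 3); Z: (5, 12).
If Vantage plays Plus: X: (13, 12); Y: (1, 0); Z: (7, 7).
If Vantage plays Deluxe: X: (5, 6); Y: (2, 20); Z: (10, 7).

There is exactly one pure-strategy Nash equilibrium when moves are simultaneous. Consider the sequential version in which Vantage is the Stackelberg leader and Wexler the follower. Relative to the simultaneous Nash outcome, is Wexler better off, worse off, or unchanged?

Wexler best-responds to each possible Vantage move:
- Basic: BR = Z, leader payoff 5.
- Plus: BR = X, leader payoff 13.
- Deluxe: BR = Y, leader payoff 2.
Vantage's induced payoffs are 5, 13, 2, so Vantage commits to Plus. Subgame-perfect outcome: (Plus, X) with payoffs (13, 12).
Under simultaneous play:
Vantage's best replies: X→Plus; Y→Basic; Z→Deluxe.
Wexler's best replies: Basic→Z; Plus→X; Deluxe→Y.
The unique mutual best reply is (Plus, X), giving (13, 12).
Wexler earns 12 sequentially versus 12 at the Nash outcome: unchanged.

unchanged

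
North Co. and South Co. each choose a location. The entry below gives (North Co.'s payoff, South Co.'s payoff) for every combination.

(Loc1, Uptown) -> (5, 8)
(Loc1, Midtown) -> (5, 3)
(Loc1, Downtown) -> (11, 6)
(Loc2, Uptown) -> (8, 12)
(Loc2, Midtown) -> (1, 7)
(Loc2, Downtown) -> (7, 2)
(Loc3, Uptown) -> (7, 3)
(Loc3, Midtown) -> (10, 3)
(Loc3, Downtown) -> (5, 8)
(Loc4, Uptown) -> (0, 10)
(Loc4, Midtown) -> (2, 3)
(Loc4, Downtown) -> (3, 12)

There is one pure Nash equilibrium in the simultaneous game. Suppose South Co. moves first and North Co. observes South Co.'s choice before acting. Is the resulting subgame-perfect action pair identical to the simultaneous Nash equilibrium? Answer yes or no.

Work backward from North Co.'s decision.
- Uptown: North Co. compares 5, 8, 7, 0 and picks Loc2; South Co. would get 12.
- Midtown: North Co. compares 5, 1, 10, 2 and picks Loc3; South Co. would get 3.
- Downtown: North Co. compares 11, 7, 5, 3 and picks Loc1; South Co. would get 6.
Maximizing over 12, 3, 6, South Co. chooses Uptown. Subgame-perfect outcome: (Loc2, Uptown) with payoffs (8, 12).
Now find the simultaneous Nash equilibrium.
North Co.'s best replies: Uptown→Loc2; Midtown→Loc3; Downtown→Loc1.
South Co.'s best replies: Loc1→Uptown; Loc2→Uptown; Loc3→Downtown; Loc4→Downtown.
The unique mutual best reply is (Loc2, Uptown), giving (8, 12).
Sequential outcome (Loc2, Uptown) coincides with the Nash profile (Loc2, Uptown).

yes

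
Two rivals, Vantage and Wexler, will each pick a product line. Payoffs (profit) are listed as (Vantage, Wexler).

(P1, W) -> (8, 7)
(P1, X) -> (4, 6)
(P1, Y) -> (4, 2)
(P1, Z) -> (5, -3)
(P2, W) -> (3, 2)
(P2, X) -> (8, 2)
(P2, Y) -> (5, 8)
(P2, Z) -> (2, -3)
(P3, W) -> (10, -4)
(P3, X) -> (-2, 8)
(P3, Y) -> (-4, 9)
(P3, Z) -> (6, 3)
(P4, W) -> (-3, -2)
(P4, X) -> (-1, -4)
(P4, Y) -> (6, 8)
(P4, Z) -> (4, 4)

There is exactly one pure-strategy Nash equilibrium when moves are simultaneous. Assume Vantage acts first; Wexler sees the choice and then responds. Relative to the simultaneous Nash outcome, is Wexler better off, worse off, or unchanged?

worse off

Backward induction with Vantage moving first.
- P1 → Wexler plays W (best of 7, 6, 2, -3); Vantage gets 8.
- P2 → Wexler plays Y (best of 2, 2, 8, -3); Vantage gets 5.
- P3 → Wexler plays Y (best of -4, 8, 9, 3); Vantage gets -4.
- P4 → Wexler plays Y (best of -2, -4, 8, 4); Vantage gets 6.
Vantage's induced payoffs are 8, 5, -4, 6, so Vantage commits to P1. Subgame-perfect outcome: (P1, W) with payoffs (8, 7).
For the simultaneous game, intersect best replies.
Vantage's best replies: W→P3; X→P2; Y→P4; Z→P3.
Wexler's best replies: P1→W; P2→Y; P3→Y; P4→Y.
Only (P4, Y) has each player best-responding; Nash payoffs (6, 8).
Wexler earns 7 sequentially versus 8 at the Nash outcome: worse off.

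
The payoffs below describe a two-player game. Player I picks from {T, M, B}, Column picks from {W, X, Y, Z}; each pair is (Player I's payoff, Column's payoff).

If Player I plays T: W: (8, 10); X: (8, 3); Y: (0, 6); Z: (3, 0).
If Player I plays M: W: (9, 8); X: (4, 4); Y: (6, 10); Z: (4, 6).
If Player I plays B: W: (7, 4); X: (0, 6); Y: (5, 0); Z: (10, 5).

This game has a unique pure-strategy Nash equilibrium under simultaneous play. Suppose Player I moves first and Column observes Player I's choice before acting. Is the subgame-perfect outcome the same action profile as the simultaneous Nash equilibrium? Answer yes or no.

Solve by backward induction (Player I leads).
- T → Column plays W (best of 10, 3, 6, 0); Player I gets 8.
- M → Column plays Y (best of 8, 4, 10, 6); Player I gets 6.
- B → Column plays X (best of 4, 6, 0, 5); Player I gets 0.
Among 8, 6, 0, the best is 8 at T. Subgame-perfect outcome: (T, W) with payoffs (8, 10).
For the simultaneous game, intersect best replies.
Player I's best replies: W→M; X→T; Y→M; Z→B.
Column's best replies: T→W; M→Y; B→X.
The unique mutual best reply is (M, Y), giving (6, 10).
Sequential outcome (T, W) differs from the Nash profile (M, Y).

no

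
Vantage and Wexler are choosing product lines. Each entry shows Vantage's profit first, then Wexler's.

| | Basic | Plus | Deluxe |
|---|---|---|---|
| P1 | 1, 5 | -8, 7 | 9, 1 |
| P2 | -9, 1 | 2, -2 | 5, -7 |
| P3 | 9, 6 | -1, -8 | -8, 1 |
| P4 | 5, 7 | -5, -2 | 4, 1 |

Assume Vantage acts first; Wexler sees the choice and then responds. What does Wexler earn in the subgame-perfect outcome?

6

Solve by backward induction (Vantage leads).
- P1 → Wexler plays Plus (best of 5, 7, 1); Vantage gets -8.
- P2 → Wexler plays Basic (best of 1, -2, -7); Vantage gets -9.
- P3 → Wexler plays Basic (best of 6, -8, 1); Vantage gets 9.
- P4 → Wexler plays Basic (best of 7, -2, 1); Vantage gets 5.
Vantage's induced payoffs are -8, -9, 9, 5, so Vantage commits to P3. Subgame-perfect outcome: (P3, Basic) with payoffs (9, 6).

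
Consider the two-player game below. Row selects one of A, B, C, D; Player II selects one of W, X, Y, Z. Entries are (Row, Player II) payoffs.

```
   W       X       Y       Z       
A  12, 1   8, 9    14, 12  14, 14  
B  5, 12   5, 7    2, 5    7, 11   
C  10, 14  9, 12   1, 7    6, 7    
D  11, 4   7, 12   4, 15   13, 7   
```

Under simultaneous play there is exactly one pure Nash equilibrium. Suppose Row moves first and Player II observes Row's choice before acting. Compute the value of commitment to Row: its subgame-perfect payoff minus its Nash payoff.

Work backward from Player II's decision.
- A: BR = Z, leader payoff 14.
- B: BR = W, leader payoff 5.
- C: BR = W, leader payoff 10.
- D: BR = Y, leader payoff 4.
Among 14, 5, 10, 4, the best is 14 at A. Subgame-perfect outcome: (A, Z) with payoffs (14, 14).
Now find the simultaneous Nash equilibrium.
Row's best replies: W→A; X→C; Y→A; Z→A.
Player II's best replies: A→Z; B→W; C→W; D→Y.
Only (A, Z) has each player best-responding; Nash payoffs (14, 14).
Row's commitment gain: 14 − 14 = 0.

0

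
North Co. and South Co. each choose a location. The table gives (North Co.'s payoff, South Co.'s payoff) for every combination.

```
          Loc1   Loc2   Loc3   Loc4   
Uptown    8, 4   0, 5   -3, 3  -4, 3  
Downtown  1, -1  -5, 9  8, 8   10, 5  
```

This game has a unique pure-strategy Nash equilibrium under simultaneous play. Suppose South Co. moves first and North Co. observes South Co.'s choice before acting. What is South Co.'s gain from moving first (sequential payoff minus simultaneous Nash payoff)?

3

Work backward from North Co.'s decision.
- Loc1: BR = Uptown, leader payoff 4.
- Loc2: BR = Uptown, leader payoff 5.
- Loc3: BR = Downtown, leader payoff 8.
- Loc4: BR = Downtown, leader payoff 5.
Among 4, 5, 8, 5, the best is 8 at Loc3. Subgame-perfect outcome: (Downtown, Loc3) with payoffs (8, 8).
Under simultaneous play:
North Co.'s best replies: Loc1→Uptown; Loc2→Uptown; Loc3→Downtown; Loc4→Downtown.
South Co.'s best replies: Uptown→Loc2; Downtown→Loc2.
Only (Uptown, Loc2) has each player best-responding; Nash payoffs (0, 5).
South Co.'s commitment gain: 8 − 5 = 3.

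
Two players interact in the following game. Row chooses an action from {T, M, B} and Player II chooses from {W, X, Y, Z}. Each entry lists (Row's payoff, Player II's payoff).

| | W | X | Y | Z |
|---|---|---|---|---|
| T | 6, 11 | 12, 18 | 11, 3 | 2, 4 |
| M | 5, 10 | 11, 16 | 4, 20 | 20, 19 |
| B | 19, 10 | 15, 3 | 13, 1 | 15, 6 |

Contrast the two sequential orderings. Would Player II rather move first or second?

If Row leads: Player II's best replies are T→X, M→Y, B→W; Row's induced payoffs 12, 4, 19; outcome (B, W), payoffs (19, 10).
If Player II leads: Row's best replies are W→B, X→B, Y→B, Z→M; Player II's induced payoffs 10, 3, 1, 19; outcome (M, Z), payoffs (20, 19).
Player II gets 19 moving first and 10 moving second, so Player II prefers to move first.

first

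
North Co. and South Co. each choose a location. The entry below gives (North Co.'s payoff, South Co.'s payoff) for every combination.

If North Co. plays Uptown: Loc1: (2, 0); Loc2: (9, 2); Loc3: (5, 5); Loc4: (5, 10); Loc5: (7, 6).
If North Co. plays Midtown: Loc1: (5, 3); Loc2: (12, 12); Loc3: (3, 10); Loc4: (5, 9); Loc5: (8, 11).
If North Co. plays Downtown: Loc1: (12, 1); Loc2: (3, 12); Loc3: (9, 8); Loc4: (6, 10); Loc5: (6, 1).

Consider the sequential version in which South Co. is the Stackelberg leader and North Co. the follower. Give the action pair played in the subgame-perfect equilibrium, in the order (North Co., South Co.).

(Midtown, Loc2)

Backward induction with South Co. moving first.
- Loc1 → North Co. plays Downtown (best of 2, 5, 12); South Co. gets 1.
- Loc2 → North Co. plays Midtown (best of 9, 12, 3); South Co. gets 12.
- Loc3 → North Co. plays Downtown (best of 5, 3, 9); South Co. gets 8.
- Loc4 → North Co. plays Downtown (best of 5, 5, 6); South Co. gets 10.
- Loc5 → North Co. plays Midtown (best of 7, 8, 6); South Co. gets 11.
Among 1, 12, 8, 10, 11, the best is 12 at Loc2. Subgame-perfect outcome: (Midtown, Loc2) with payoffs (12, 12).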